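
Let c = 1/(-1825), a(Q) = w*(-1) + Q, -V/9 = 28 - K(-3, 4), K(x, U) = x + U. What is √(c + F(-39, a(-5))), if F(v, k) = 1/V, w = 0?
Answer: 2*I*√113223/9855 ≈ 0.068287*I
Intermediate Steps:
K(x, U) = U + x
V = -243 (V = -9*(28 - (4 - 3)) = -9*(28 - 1*1) = -9*(28 - 1) = -9*27 = -243)
a(Q) = Q (a(Q) = 0*(-1) + Q = 0 + Q = Q)
F(v, k) = -1/243 (F(v, k) = 1/(-243) = -1/243)
c = -1/1825 ≈ -0.00054795
√(c + F(-39, a(-5))) = √(-1/1825 - 1/243) = √(-2068/443475) = 2*I*√113223/9855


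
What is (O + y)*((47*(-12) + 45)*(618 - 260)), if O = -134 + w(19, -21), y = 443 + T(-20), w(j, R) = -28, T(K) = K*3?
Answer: -41062242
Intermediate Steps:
T(K) = 3*K
y = 383 (y = 443 + 3*(-20) = 443 - 60 = 383)
O = -162 (O = -134 - 28 = -162)
(O + y)*((47*(-12) + 45)*(618 - 260)) = (-162 + 383)*((47*(-12) + 45)*(618 - 260)) = 221*((-564 + 45)*358) = 221*(-519*358) = 221*(-185802) = -41062242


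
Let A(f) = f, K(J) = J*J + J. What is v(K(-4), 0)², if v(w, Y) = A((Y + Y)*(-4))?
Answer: 0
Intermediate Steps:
K(J) = J + J² (K(J) = J² + J = J + J²)
v(w, Y) = -8*Y (v(w, Y) = (Y + Y)*(-4) = (2*Y)*(-4) = -8*Y)
v(K(-4), 0)² = (-8*0)² = 0² = 0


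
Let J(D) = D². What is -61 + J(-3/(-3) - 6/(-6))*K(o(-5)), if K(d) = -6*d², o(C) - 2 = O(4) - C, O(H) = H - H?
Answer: -1237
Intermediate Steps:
O(H) = 0
o(C) = 2 - C (o(C) = 2 + (0 - C) = 2 - C)
-61 + J(-3/(-3) - 6/(-6))*K(o(-5)) = -61 + (-3/(-3) - 6/(-6))²*(-6*(2 - 1*(-5))²) = -61 + (-3*(-⅓) - 6*(-⅙))²*(-6*(2 + 5)²) = -61 + (1 + 1)²*(-6*7²) = -61 + 2²*(-6*49) = -61 + 4*(-294) = -61 - 1176 = -1237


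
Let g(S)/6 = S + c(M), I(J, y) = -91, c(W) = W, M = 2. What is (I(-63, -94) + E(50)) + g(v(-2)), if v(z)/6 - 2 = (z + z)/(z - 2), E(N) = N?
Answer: 79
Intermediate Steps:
v(z) = 12 + 12*z/(-2 + z) (v(z) = 12 + 6*((z + z)/(z - 2)) = 12 + 6*((2*z)/(-2 + z)) = 12 + 6*(2*z/(-2 + z)) = 12 + 12*z/(-2 + z))
g(S) = 12 + 6*S (g(S) = 6*(S + 2) = 6*(2 + S) = 12 + 6*S)
(I(-63, -94) + E(50)) + g(v(-2)) = (-91 + 50) + (12 + 6*(24*(-1 - 2)/(-2 - 2))) = -41 + (12 + 6*(24*(-3)/(-4))) = -41 + (12 + 6*(24*(-¼)*(-3))) = -41 + (12 + 6*18) = -41 + (12 + 108) = -41 + 120 = 79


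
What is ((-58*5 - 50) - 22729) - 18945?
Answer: -42014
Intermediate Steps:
((-58*5 - 50) - 22729) - 18945 = ((-290 - 50) - 22729) - 18945 = (-340 - 22729) - 18945 = -23069 - 18945 = -42014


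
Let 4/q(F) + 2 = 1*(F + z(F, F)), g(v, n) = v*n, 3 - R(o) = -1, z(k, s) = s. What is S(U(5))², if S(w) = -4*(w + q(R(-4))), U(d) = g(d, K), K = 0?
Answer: 64/9 ≈ 7.1111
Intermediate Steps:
R(o) = 4 (R(o) = 3 - 1*(-1) = 3 + 1 = 4)
g(v, n) = n*v
U(d) = 0 (U(d) = 0*d = 0)
q(F) = 4/(-2 + 2*F) (q(F) = 4/(-2 + 1*(F + F)) = 4/(-2 + 1*(2*F)) = 4/(-2 + 2*F))
S(w) = -8/3 - 4*w (S(w) = -4*(w + 2/(-1 + 4)) = -4*(w + 2/3) = -4*(w + 2*(⅓)) = -4*(w + ⅔) = -4*(⅔ + w) = -8/3 - 4*w)
S(U(5))² = (-8/3 - 4*0)² = (-8/3 + 0)² = (-8/3)² = 64/9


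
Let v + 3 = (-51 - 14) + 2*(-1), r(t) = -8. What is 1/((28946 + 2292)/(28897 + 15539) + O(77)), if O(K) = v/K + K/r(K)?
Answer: -977592/9610807 ≈ -0.10172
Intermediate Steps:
v = -70 (v = -3 + ((-51 - 14) + 2*(-1)) = -3 + (-65 - 2) = -3 - 67 = -70)
O(K) = -70/K - K/8 (O(K) = -70/K + K/(-8) = -70/K + K*(-⅛) = -70/K - K/8)
1/((28946 + 2292)/(28897 + 15539) + O(77)) = 1/((28946 + 2292)/(28897 + 15539) + (-70/77 - ⅛*77)) = 1/(31238/44436 + (-70*1/77 - 77/8)) = 1/(31238*(1/44436) + (-10/11 - 77/8)) = 1/(15619/22218 - 927/88) = 1/(-9610807/977592) = -977592/9610807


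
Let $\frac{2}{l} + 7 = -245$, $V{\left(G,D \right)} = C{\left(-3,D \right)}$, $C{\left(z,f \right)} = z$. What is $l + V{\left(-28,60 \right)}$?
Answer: $- \frac{379}{126} \approx -3.0079$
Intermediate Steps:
$V{\left(G,D \right)} = -3$
$l = - \frac{1}{126}$ ($l = \frac{2}{-7 - 245} = \frac{2}{-252} = 2 \left(- \frac{1}{252}\right) = - \frac{1}{126} \approx -0.0079365$)
$l + V{\left(-28,60 \right)} = - \frac{1}{126} - 3 = - \frac{379}{126}$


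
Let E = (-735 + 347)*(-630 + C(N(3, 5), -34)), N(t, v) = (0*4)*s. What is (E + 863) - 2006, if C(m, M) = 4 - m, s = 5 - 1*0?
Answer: 241745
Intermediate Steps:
s = 5 (s = 5 + 0 = 5)
N(t, v) = 0 (N(t, v) = (0*4)*5 = 0*5 = 0)
E = 242888 (E = (-735 + 347)*(-630 + (4 - 1*0)) = -388*(-630 + (4 + 0)) = -388*(-630 + 4) = -388*(-626) = 242888)
(E + 863) - 2006 = (242888 + 863) - 2006 = 243751 - 2006 = 241745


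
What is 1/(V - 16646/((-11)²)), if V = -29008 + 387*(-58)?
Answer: -121/6242580 ≈ -1.9383e-5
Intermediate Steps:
V = -51454 (V = -29008 - 22446 = -51454)
1/(V - 16646/((-11)²)) = 1/(-51454 - 16646/((-11)²)) = 1/(-51454 - 16646/121) = 1/(-6242580/121) = -121/6242580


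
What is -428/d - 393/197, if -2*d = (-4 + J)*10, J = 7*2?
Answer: 32333/4925 ≈ 6.5651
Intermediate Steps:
J = 14
d = -50 (d = -(-4 + 14)*10/2 = -5*10 = -½*100 = -50)
-428/d - 393/197 = -428/(-50) - 393/197 = -428*(-1/50) - 393*1/197 = 214/25 - 393/197 = 32333/4925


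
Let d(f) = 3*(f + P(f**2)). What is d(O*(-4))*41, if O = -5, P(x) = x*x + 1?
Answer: 19682583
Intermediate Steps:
P(x) = 1 + x**2 (P(x) = x**2 + 1 = 1 + x**2)
d(f) = 3 + 3*f + 3*f**4 (d(f) = 3*(f + (1 + (f**2)**2)) = 3*(f + (1 + f**4)) = 3*(1 + f + f**4) = 3 + 3*f + 3*f**4)
d(O*(-4))*41 = (3 + 3*(-5*(-4)) + 3*(-5*(-4))**4)*41 = (3 + 3*20 + 3*20**4)*41 = (3 + 60 + 3*160000)*41 = (3 + 60 + 480000)*41 = 480063*41 = 19682583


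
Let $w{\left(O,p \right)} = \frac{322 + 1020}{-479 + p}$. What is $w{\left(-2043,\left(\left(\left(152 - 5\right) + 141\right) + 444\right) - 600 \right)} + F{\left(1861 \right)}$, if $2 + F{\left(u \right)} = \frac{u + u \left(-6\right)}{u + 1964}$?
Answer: $- \frac{2203307}{265455} \approx -8.3001$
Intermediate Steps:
$F{\left(u \right)} = -2 - \frac{5 u}{1964 + u}$ ($F{\left(u \right)} = -2 + \frac{u + u \left(-6\right)}{u + 1964} = -2 + \frac{u - 6 u}{1964 + u} = -2 + \frac{\left(-5\right) u}{1964 + u} = -2 - \frac{5 u}{1964 + u}$)
$w{\left(O,p \right)} = \frac{1342}{-479 + p}$
$w{\left(-2043,\left(\left(\left(152 - 5\right) + 141\right) + 444\right) - 600 \right)} + F{\left(1861 \right)} = \frac{1342}{-479 + \left(\left(\left(\left(152 - 5\right) + 141\right) + 444\right) - 600\right)} + \frac{-3928 - 13027}{1964 + 1861} = \frac{1342}{-479 + \left(\left(\left(147 + 141\right) + 444\right) - 600\right)} + \frac{-3928 - 13027}{3825} = \frac{1342}{-479 + \left(\left(288 + 444\right) - 600\right)} + \frac{1}{3825} \left(-16955\right) = \frac{1342}{-479 + \left(732 - 600\right)} - \frac{3391}{765} = \frac{1342}{-479 + 132} - \frac{3391}{765} = \frac{1342}{-347} - \frac{3391}{765} = 1342 \left(- \frac{1}{347}\right) - \frac{3391}{765} = - \frac{1342}{347} - \frac{3391}{765} = - \frac{2203307}{265455}$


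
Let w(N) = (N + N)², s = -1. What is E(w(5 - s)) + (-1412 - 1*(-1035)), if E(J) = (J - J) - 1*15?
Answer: -392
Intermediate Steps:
w(N) = 4*N² (w(N) = (2*N)² = 4*N²)
E(J) = -15 (E(J) = 0 - 15 = -15)
E(w(5 - s)) + (-1412 - 1*(-1035)) = -15 + (-1412 - 1*(-1035)) = -15 + (-1412 + 1035) = -15 - 377 = -392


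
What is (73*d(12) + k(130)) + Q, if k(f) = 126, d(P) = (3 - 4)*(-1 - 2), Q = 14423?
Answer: 14768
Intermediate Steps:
d(P) = 3 (d(P) = -1*(-3) = 3)
(73*d(12) + k(130)) + Q = (73*3 + 126) + 14423 = (219 + 126) + 14423 = 345 + 14423 = 14768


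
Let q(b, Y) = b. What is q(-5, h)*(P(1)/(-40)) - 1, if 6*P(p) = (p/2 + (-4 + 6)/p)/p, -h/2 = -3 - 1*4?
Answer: -91/96 ≈ -0.94792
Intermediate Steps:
h = 14 (h = -2*(-3 - 1*4) = -2*(-3 - 4) = -2*(-7) = 14)
P(p) = (p/2 + 2/p)/(6*p) (P(p) = ((p/2 + (-4 + 6)/p)/p)/6 = ((p*(1/2) + 2/p)/p)/6 = ((p/2 + 2/p)/p)/6 = (p/2 + 2/p)/(6*p))
q(-5, h)*(P(1)/(-40)) - 1 = -5*(1/12)*(4 + 1**2)/1**2/(-40) - 1 = -5*(1/12)*1*(4 + 1)*(-1)/40 - 1 = -5*(1/12)*1*5*(-1)/40 - 1 = -25*(-1)/(12*40) - 1 = -5*(-1/96) - 1 = 5/96 - 1 = -91/96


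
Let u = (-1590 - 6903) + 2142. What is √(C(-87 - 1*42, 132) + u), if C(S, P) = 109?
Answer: I*√6242 ≈ 79.006*I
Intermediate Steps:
u = -6351 (u = -8493 + 2142 = -6351)
√(C(-87 - 1*42, 132) + u) = √(109 - 6351) = √(-6242) = I*√6242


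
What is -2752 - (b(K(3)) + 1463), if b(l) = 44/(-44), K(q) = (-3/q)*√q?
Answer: -4214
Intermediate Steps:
K(q) = -3/√q
b(l) = -1 (b(l) = 44*(-1/44) = -1)
-2752 - (b(K(3)) + 1463) = -2752 - (-1 + 1463) = -2752 - 1*1462 = -2752 - 1462 = -4214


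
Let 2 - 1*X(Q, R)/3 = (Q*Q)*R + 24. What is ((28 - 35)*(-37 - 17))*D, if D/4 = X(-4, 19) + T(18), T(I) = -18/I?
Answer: -1480248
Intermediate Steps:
X(Q, R) = -66 - 3*R*Q² (X(Q, R) = 6 - 3*((Q*Q)*R + 24) = 6 - 3*(Q²*R + 24) = 6 - 3*(R*Q² + 24) = 6 - 3*(24 + R*Q²) = 6 + (-72 - 3*R*Q²) = -66 - 3*R*Q²)
D = -3916 (D = 4*((-66 - 3*19*(-4)²) - 18/18) = 4*((-66 - 3*19*16) - 18*1/18) = 4*((-66 - 912) - 1) = 4*(-978 - 1) = 4*(-979) = -3916)
((28 - 35)*(-37 - 17))*D = ((28 - 35)*(-37 - 17))*(-3916) = -7*(-54)*(-3916) = 378*(-3916) = -1480248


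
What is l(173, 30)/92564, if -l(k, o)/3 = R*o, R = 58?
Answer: -1305/23141 ≈ -0.056393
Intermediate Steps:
l(k, o) = -174*o
l(173, 30)/92564 = -174*30/92564 = -5220*1/92564 = -1305/23141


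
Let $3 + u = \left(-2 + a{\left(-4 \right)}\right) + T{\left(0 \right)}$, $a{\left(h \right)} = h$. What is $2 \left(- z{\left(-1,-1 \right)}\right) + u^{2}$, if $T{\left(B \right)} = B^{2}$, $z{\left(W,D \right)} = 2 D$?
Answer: $85$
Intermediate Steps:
$u = -9$ ($u = -3 + \left(\left(-2 - 4\right) + 0^{2}\right) = -3 + \left(-6 + 0\right) = -3 - 6 = -9$)
$2 \left(- z{\left(-1,-1 \right)}\right) + u^{2} = 2 \left(- 2 \left(-1\right)\right) + \left(-9\right)^{2} = 2 \left(\left(-1\right) \left(-2\right)\right) + 81 = 2 \cdot 2 + 81 = 4 + 81 = 85$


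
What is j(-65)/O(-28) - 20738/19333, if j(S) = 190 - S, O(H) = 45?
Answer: 266447/57999 ≈ 4.5940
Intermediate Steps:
j(-65)/O(-28) - 20738/19333 = (190 - 1*(-65))/45 - 20738/19333 = (190 + 65)*(1/45) - 20738*1/19333 = 255*(1/45) - 20738/19333 = 17/3 - 20738/19333 = 266447/57999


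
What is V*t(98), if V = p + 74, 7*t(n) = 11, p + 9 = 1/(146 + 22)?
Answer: 120131/1176 ≈ 102.15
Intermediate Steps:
p = -1511/168 (p = -9 + 1/(146 + 22) = -9 + 1/168 = -1511/168 ≈ -8.9940)
t(n) = 11/7 (t(n) = (⅐)*11 = 11/7)
V = 10921/168 (V = -1511/168 + 74 = 10921/168 ≈ 65.006)
V*t(98) = (10921/168)*(11/7) = 120131/1176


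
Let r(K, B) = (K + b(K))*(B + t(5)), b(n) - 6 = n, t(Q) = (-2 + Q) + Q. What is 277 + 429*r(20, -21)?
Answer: -256265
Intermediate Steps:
t(Q) = -2 + 2*Q
b(n) = 6 + n
r(K, B) = (6 + 2*K)*(8 + B) (r(K, B) = (K + (6 + K))*(B + (-2 + 2*5)) = (6 + 2*K)*(B + (-2 + 10)) = (6 + 2*K)*(B + 8) = (6 + 2*K)*(8 + B))
277 + 429*r(20, -21) = 277 + 429*(48 + 16*20 - 21*20 - 21*(6 + 20)) = 277 + 429*(48 + 320 - 420 - 21*26) = 277 + 429*(48 + 320 - 420 - 546) = 277 + 429*(-598) = 277 - 256542 = -256265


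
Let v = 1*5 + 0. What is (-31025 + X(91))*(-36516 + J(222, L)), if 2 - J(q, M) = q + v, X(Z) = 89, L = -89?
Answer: 1136619576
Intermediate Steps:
v = 5 (v = 5 + 0 = 5)
J(q, M) = -3 - q (J(q, M) = 2 - (q + 5) = 2 - (5 + q) = 2 + (-5 - q) = -3 - q)
(-31025 + X(91))*(-36516 + J(222, L)) = (-31025 + 89)*(-36516 + (-3 - 1*222)) = -30936*(-36516 + (-3 - 222)) = -30936*(-36516 - 225) = -30936*(-36741) = 1136619576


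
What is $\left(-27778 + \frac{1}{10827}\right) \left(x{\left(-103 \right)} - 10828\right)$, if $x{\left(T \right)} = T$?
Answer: $\frac{3287524539055}{10827} \approx 3.0364 \cdot 10^{8}$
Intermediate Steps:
$\left(-27778 + \frac{1}{10827}\right) \left(x{\left(-103 \right)} - 10828\right) = \left(-27778 + \frac{1}{10827}\right) \left(-103 - 10828\right) = \left(-27778 + \frac{1}{10827}\right) \left(-10931\right) = \left(- \frac{300752405}{10827}\right) \left(-10931\right) = \frac{3287524539055}{10827}$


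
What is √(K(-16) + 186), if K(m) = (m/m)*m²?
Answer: √442 ≈ 21.024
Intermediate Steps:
K(m) = m² (K(m) = 1*m² = m²)
√(K(-16) + 186) = √((-16)² + 186) = √(256 + 186) = √442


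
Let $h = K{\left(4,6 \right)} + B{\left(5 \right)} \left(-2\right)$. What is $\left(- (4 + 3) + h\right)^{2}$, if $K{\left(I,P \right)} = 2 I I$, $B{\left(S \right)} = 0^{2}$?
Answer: $625$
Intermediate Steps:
$B{\left(S \right)} = 0$
$K{\left(I,P \right)} = 2 I^{2}$
$h = 32$ ($h = 2 \cdot 4^{2} + 0 \left(-2\right) = 2 \cdot 16 + 0 = 32 + 0 = 32$)
$\left(- (4 + 3) + h\right)^{2} = \left(- (4 + 3) + 32\right)^{2} = \left(\left(-1\right) 7 + 32\right)^{2} = \left(-7 + 32\right)^{2} = 25^{2} = 625$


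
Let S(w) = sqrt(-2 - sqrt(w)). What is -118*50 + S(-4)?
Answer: -5900 + sqrt(-2 - 2*I) ≈ -5899.4 - 1.5538*I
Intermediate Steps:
-118*50 + S(-4) = -118*50 + sqrt(-2 - sqrt(-4)) = -5900 + sqrt(-2 - 2*I)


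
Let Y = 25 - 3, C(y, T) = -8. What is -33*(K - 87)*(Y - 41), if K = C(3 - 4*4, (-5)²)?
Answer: -59565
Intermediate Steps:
Y = 22
K = -8
-33*(K - 87)*(Y - 41) = -33*(-8 - 87)*(22 - 41) = -(-3135)*(-19) = -33*1805 = -59565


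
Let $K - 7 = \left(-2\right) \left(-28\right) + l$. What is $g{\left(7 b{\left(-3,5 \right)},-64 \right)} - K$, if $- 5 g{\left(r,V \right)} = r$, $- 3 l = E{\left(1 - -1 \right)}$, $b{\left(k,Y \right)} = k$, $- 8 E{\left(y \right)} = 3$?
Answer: $- \frac{2357}{40} \approx -58.925$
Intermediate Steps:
$E{\left(y \right)} = - \frac{3}{8}$ ($E{\left(y \right)} = \left(- \frac{1}{8}\right) 3 = - \frac{3}{8}$)
$l = \frac{1}{8}$ ($l = \left(- \frac{1}{3}\right) \left(- \frac{3}{8}\right) = \frac{1}{8} \approx 0.125$)
$g{\left(r,V \right)} = - \frac{r}{5}$
$K = \frac{505}{8}$ ($K = 7 + \left(\left(-2\right) \left(-28\right) + \frac{1}{8}\right) = 7 + \left(56 + \frac{1}{8}\right) = 7 + \frac{449}{8} = \frac{505}{8} \approx 63.125$)
$g{\left(7 b{\left(-3,5 \right)},-64 \right)} - K = - \frac{7 \left(-3\right)}{5} - \frac{505}{8} = \left(- \frac{1}{5}\right) \left(-21\right) - \frac{505}{8} = \frac{21}{5} - \frac{505}{8} = - \frac{2357}{40}$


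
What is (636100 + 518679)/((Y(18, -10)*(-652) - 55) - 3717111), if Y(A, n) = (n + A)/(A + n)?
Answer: -1154779/3717818 ≈ -0.31061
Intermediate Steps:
Y(A, n) = 1 (Y(A, n) = (A + n)/(A + n) = 1)
(636100 + 518679)/((Y(18, -10)*(-652) - 55) - 3717111) = (636100 + 518679)/((1*(-652) - 55) - 3717111) = 1154779/((-652 - 55) - 3717111) = 1154779/(-707 - 3717111) = 1154779/(-3717818) = 1154779*(-1/3717818) = -1154779/3717818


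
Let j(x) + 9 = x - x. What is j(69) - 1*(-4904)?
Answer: 4895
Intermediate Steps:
j(x) = -9 (j(x) = -9 + (x - x) = -9 + 0 = -9)
j(69) - 1*(-4904) = -9 - 1*(-4904) = -9 + 4904 = 4895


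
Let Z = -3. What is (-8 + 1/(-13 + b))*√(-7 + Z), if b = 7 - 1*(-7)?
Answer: -7*I*√10 ≈ -22.136*I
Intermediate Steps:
b = 14 (b = 7 + 7 = 14)
(-8 + 1/(-13 + b))*√(-7 + Z) = (-8 + 1/(-13 + 14))*√(-7 - 3) = (-8 + 1/1)*√(-10) = (-8 + 1)*(I*√10) = -7*I*√10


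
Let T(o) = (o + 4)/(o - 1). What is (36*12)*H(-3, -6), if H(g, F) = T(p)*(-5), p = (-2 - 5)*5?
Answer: -1860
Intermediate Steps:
p = -35 (p = -7*5 = -35)
T(o) = (4 + o)/(-1 + o)
H(g, F) = -155/36 (H(g, F) = ((4 - 35)/(-1 - 35))*(-5) = (-31/(-36))*(-5) = -1/36*(-31)*(-5) = (31/36)*(-5) = -155/36)
(36*12)*H(-3, -6) = (36*12)*(-155/36) = 432*(-155/36) = -1860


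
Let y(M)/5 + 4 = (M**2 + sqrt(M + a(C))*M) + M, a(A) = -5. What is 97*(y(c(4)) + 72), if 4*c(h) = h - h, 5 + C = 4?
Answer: 5044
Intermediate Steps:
C = -1 (C = -5 + 4 = -1)
c(h) = 0 (c(h) = (h - h)/4 = (1/4)*0 = 0)
y(M) = -20 + 5*M + 5*M**2 + 5*M*sqrt(-5 + M) (y(M) = -20 + 5*((M**2 + sqrt(M - 5)*M) + M) = -20 + 5*((M**2 + sqrt(-5 + M)*M) + M) = -20 + 5*((M**2 + M*sqrt(-5 + M)) + M) = -20 + 5*(M + M**2 + M*sqrt(-5 + M)) = -20 + (5*M + 5*M**2 + 5*M*sqrt(-5 + M)) = -20 + 5*M + 5*M**2 + 5*M*sqrt(-5 + M))
97*(y(c(4)) + 72) = 97*((-20 + 5*0 + 5*0**2 + 5*0*sqrt(-5 + 0)) + 72) = 97*((-20 + 0 + 5*0 + 5*0*sqrt(-5)) + 72) = 97*((-20 + 0 + 0 + 5*0*(I*sqrt(5))) + 72) = 97*((-20 + 0 + 0 + 0) + 72) = 97*(-20 + 72) = 97*52 = 5044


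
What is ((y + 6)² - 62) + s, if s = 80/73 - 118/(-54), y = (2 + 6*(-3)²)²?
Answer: 19457919509/1971 ≈ 9.8721e+6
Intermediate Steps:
y = 3136 (y = (2 + 6*9)² = (2 + 54)² = 56² = 3136)
s = 6467/1971 (s = 80*(1/73) - 118*(-1/54) = 80/73 + 59/27 = 6467/1971 ≈ 3.2811)
((y + 6)² - 62) + s = ((3136 + 6)² - 62) + 6467/1971 = (3142² - 62) + 6467/1971 = (9872164 - 62) + 6467/1971 = 9872102 + 6467/1971 = 19457919509/1971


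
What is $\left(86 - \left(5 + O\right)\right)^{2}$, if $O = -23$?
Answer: $10816$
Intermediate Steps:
$\left(86 - \left(5 + O\right)\right)^{2} = \left(86 - -18\right)^{2} = \left(86 + \left(-5 + 23\right)\right)^{2} = \left(86 + 18\right)^{2} = 104^{2} = 10816$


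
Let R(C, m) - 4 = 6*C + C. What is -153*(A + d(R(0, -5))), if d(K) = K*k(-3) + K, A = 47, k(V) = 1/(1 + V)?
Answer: -7497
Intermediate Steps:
R(C, m) = 4 + 7*C (R(C, m) = 4 + (6*C + C) = 4 + 7*C)
d(K) = K/2 (d(K) = K/(1 - 3) + K = K/(-2) + K = K*(-½) + K = -K/2 + K = K/2)
-153*(A + d(R(0, -5))) = -153*(47 + (4 + 7*0)/2) = -153*(47 + (4 + 0)/2) = -153*(47 + (½)*4) = -153*(47 + 2) = -153*49 = -7497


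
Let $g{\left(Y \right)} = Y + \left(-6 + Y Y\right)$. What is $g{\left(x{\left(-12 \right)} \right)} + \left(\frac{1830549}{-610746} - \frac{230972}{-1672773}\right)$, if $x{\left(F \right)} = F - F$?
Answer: $- \frac{3016954743071}{340546472886} \approx -8.8592$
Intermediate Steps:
$x{\left(F \right)} = 0$
$g{\left(Y \right)} = -6 + Y + Y^{2}$ ($g{\left(Y \right)} = Y + \left(-6 + Y^{2}\right) = -6 + Y + Y^{2}$)
$g{\left(x{\left(-12 \right)} \right)} + \left(\frac{1830549}{-610746} - \frac{230972}{-1672773}\right) = \left(-6 + 0 + 0^{2}\right) + \left(\frac{1830549}{-610746} - \frac{230972}{-1672773}\right) = \left(-6 + 0 + 0\right) + \left(1830549 \left(- \frac{1}{610746}\right) - - \frac{230972}{1672773}\right) = -6 + \left(- \frac{610183}{203582} + \frac{230972}{1672773}\right) = -6 - \frac{973675905755}{340546472886} = - \frac{3016954743071}{340546472886}$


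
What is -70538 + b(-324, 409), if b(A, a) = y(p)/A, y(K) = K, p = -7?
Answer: -22854305/324 ≈ -70538.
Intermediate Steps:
b(A, a) = -7/A
-70538 + b(-324, 409) = -70538 - 7/(-324) = -70538 - 7*(-1/324) = -70538 + 7/324 = -22854305/324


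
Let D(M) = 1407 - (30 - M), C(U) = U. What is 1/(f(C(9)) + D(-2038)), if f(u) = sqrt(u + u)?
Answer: -661/436903 - 3*sqrt(2)/436903 ≈ -0.0015226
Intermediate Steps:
f(u) = sqrt(2)*sqrt(u) (f(u) = sqrt(2*u) = sqrt(2)*sqrt(u))
D(M) = 1377 + M (D(M) = 1407 + (-30 + M) = 1377 + M)
1/(f(C(9)) + D(-2038)) = 1/(sqrt(2)*sqrt(9) + (1377 - 2038)) = 1/(sqrt(2)*3 - 661) = 1/(3*sqrt(2) - 661) = 1/(-661 + 3*sqrt(2))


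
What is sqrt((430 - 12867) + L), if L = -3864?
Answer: I*sqrt(16301) ≈ 127.68*I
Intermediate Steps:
sqrt((430 - 12867) + L) = sqrt((430 - 12867) - 3864) = sqrt(-12437 - 3864) = sqrt(-16301) = I*sqrt(16301)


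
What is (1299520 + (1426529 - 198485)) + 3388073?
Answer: 5915637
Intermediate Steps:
(1299520 + (1426529 - 198485)) + 3388073 = (1299520 + 1228044) + 3388073 = 2527564 + 3388073 = 5915637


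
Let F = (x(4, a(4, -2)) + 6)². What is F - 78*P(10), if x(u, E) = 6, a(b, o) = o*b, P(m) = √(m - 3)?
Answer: 144 - 78*√7 ≈ -62.369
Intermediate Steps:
P(m) = √(-3 + m)
a(b, o) = b*o
F = 144 (F = (6 + 6)² = 12² = 144)
F - 78*P(10) = 144 - 78*√(-3 + 10) = 144 - 78*√7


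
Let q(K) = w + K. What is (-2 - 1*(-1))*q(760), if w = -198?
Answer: -562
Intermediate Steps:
q(K) = -198 + K
(-2 - 1*(-1))*q(760) = (-2 - 1*(-1))*(-198 + 760) = (-2 + 1)*562 = -1*562 = -562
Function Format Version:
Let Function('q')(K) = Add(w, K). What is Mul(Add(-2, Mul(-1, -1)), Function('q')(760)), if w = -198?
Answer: -562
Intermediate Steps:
Function('q')(K) = Add(-198, K)
Mul(Add(-2, Mul(-1, -1)), Function('q')(760)) = Mul(Add(-2, Mul(-1, -1)), Add(-198, 760)) = Mul(Add(-2, 1), 562) = Mul(-1, 562) = -562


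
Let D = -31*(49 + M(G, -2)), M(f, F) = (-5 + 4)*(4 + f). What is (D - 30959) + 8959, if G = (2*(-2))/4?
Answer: -23426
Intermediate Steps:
G = -1 (G = -4*¼ = -1)
M(f, F) = -4 - f (M(f, F) = -(4 + f) = -4 - f)
D = -1426 (D = -31*(49 + (-4 - 1*(-1))) = -31*(49 + (-4 + 1)) = -31*(49 - 3) = -31*46 = -1426)
(D - 30959) + 8959 = (-1426 - 30959) + 8959 = -32385 + 8959 = -23426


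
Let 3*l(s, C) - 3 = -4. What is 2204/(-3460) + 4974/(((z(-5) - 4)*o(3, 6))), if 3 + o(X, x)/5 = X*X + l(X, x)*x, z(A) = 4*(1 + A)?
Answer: -452291/34600 ≈ -13.072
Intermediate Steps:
l(s, C) = -⅓ (l(s, C) = 1 + (⅓)*(-4) = 1 - 4/3 = -⅓)
z(A) = 4 + 4*A
o(X, x) = -15 + 5*X² - 5*x/3 (o(X, x) = -15 + 5*(X*X - x/3) = -15 + 5*(X² - x/3) = -15 + (5*X² - 5*x/3) = -15 + 5*X² - 5*x/3)
2204/(-3460) + 4974/(((z(-5) - 4)*o(3, 6))) = 2204/(-3460) + 4974/((((4 + 4*(-5)) - 4)*(-15 + 5*3² - 5/3*6))) = 2204*(-1/3460) + 4974/((((4 - 20) - 4)*(-15 + 5*9 - 10))) = -551/865 + 4974/(((-16 - 4)*(-15 + 45 - 10))) = -551/865 + 4974/((-20*20)) = -551/865 + 4974/(-400) = -551/865 + 4974*(-1/400) = -551/865 - 2487/200 = -452291/34600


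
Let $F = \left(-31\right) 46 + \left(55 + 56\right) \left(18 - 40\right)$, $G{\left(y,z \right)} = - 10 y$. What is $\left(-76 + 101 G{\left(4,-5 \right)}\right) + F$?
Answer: $-7984$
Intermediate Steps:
$F = -3868$ ($F = -1426 + 111 \left(-22\right) = -1426 - 2442 = -3868$)
$\left(-76 + 101 G{\left(4,-5 \right)}\right) + F = \left(-76 + 101 \left(\left(-10\right) 4\right)\right) - 3868 = \left(-76 + 101 \left(-40\right)\right) - 3868 = \left(-76 - 4040\right) - 3868 = -4116 - 3868 = -7984$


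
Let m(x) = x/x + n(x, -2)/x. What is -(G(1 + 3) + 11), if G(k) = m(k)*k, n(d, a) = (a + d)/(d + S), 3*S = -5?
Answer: -111/7 ≈ -15.857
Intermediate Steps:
S = -5/3 (S = (1/3)*(-5) = -5/3 ≈ -1.6667)
n(d, a) = (a + d)/(-5/3 + d) (n(d, a) = (a + d)/(d - 5/3) = (a + d)/(-5/3 + d))
m(x) = 1 + 3*(-2 + x)/(x*(-5 + 3*x)) (m(x) = x/x + (3*(-2 + x)/(-5 + 3*x))/x = 1 + 3*(-2 + x)/(x*(-5 + 3*x)))
G(k) = (-6 - 2*k + 3*k**2)/(-5 + 3*k) (G(k) = ((-6 - 2*k + 3*k**2)/(k*(-5 + 3*k)))*k = (-6 - 2*k + 3*k**2)/(-5 + 3*k))
-(G(1 + 3) + 11) = -((-6 - 2*(1 + 3) + 3*(1 + 3)**2)/(-5 + 3*(1 + 3)) + 11) = -((-6 - 2*4 + 3*4**2)/(-5 + 3*4) + 11) = -((-6 - 8 + 3*16)/(-5 + 12) + 11) = -((-6 - 8 + 48)/7 + 11) = -((1/7)*34 + 11) = -(34/7 + 11) = -1*111/7 = -111/7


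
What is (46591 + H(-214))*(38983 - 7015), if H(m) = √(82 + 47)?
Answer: 1489421088 + 31968*√129 ≈ 1.4898e+9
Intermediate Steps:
H(m) = √129
(46591 + H(-214))*(38983 - 7015) = (46591 + √129)*(38983 - 7015) = (46591 + √129)*31968 = 1489421088 + 31968*√129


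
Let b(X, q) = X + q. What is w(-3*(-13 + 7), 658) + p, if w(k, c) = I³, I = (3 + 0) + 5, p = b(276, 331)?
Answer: 1119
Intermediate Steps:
p = 607 (p = 276 + 331 = 607)
I = 8 (I = 3 + 5 = 8)
w(k, c) = 512 (w(k, c) = 8³ = 512)
w(-3*(-13 + 7), 658) + p = 512 + 607 = 1119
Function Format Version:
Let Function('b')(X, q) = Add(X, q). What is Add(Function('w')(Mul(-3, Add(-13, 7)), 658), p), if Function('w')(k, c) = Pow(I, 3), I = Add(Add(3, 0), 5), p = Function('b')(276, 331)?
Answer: 1119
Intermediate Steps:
p = 607 (p = Add(276, 331) = 607)
I = 8 (I = Add(3, 5) = 8)
Function('w')(k, c) = 512 (Function('w')(k, c) = Pow(8, 3) = 512)
Add(Function('w')(Mul(-3, Add(-13, 7)), 658), p) = Add(512, 607) = 1119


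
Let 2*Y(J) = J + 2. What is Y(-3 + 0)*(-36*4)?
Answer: 72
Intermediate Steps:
Y(J) = 1 + J/2 (Y(J) = (J + 2)/2 = (2 + J)/2 = 1 + J/2)
Y(-3 + 0)*(-36*4) = (1 + (-3 + 0)/2)*(-36*4) = (1 + (1/2)*(-3))*(-144) = (1 - 3/2)*(-144) = -1/2*(-144) = 72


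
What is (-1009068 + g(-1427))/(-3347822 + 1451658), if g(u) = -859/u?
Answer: 1439939177/2705826028 ≈ 0.53216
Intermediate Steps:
(-1009068 + g(-1427))/(-3347822 + 1451658) = (-1009068 - 859/(-1427))/(-3347822 + 1451658) = (-1009068 - 859*(-1/1427))/(-1896164) = (-1009068 + 859/1427)*(-1/1896164) = -1439939177/1427*(-1/1896164) = 1439939177/2705826028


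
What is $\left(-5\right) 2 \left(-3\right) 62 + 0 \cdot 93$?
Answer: $1860$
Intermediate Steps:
$\left(-5\right) 2 \left(-3\right) 62 + 0 \cdot 93 = \left(-10\right) \left(-3\right) 62 + 0 = 30 \cdot 62 + 0 = 1860 + 0 = 1860$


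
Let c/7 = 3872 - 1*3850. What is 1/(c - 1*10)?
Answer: 1/144 ≈ 0.0069444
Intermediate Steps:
c = 154 (c = 7*(3872 - 1*3850) = 7*(3872 - 3850) = 7*22 = 154)
1/(c - 1*10) = 1/(154 - 1*10) = 1/(154 - 10) = 1/144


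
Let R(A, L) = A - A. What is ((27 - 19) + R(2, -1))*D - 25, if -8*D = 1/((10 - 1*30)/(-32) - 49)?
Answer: -9667/387 ≈ -24.979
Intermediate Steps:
R(A, L) = 0
D = 1/387 (D = -1/(8*((10 - 1*30)/(-32) - 49)) = -1/(8*((10 - 30)*(-1/32) - 49)) = -1/(8*(-20*(-1/32) - 49)) = -1/(8*(5/8 - 49)) = -1/(8*(-387/8)) = -1/8*(-8/387) = 1/387 ≈ 0.0025840)
((27 - 19) + R(2, -1))*D - 25 = ((27 - 19) + 0)*(1/387) - 25 = (8 + 0)*(1/387) - 25 = 8*(1/387) - 25 = 8/387 - 25 = -9667/387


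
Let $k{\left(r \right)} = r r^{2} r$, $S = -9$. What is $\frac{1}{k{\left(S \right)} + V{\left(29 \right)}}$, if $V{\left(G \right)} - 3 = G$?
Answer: $\frac{1}{6593} \approx 0.00015168$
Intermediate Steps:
$k{\left(r \right)} = r^{4}$ ($k{\left(r \right)} = r^{3} r = r^{4}$)
$V{\left(G \right)} = 3 + G$
$\frac{1}{k{\left(S \right)} + V{\left(29 \right)}} = \frac{1}{\left(-9\right)^{4} + \left(3 + 29\right)} = \frac{1}{6561 + 32} = \frac{1}{6593}$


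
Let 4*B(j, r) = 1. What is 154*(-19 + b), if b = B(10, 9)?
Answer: -5775/2 ≈ -2887.5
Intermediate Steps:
B(j, r) = 1/4 (B(j, r) = (1/4)*1 = 1/4)
b = 1/4 ≈ 0.25000
154*(-19 + b) = 154*(-19 + 1/4) = 154*(-75/4) = -5775/2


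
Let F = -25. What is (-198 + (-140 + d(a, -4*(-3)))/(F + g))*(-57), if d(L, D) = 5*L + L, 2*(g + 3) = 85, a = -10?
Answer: 350094/29 ≈ 12072.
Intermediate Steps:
g = 79/2 (g = -3 + (1/2)*85 = -3 + 85/2 = 79/2 ≈ 39.500)
d(L, D) = 6*L
(-198 + (-140 + d(a, -4*(-3)))/(F + g))*(-57) = (-198 + (-140 + 6*(-10))/(-25 + 79/2))*(-57) = (-198 + (-140 - 60)/(29/2))*(-57) = (-198 - 200*2/29)*(-57) = (-198 - 400/29)*(-57) = -6142/29*(-57) = 350094/29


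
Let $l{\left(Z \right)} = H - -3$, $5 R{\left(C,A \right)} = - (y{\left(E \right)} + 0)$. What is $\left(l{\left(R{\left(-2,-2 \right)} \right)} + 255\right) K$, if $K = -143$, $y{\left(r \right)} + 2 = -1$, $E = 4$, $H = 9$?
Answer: $-38181$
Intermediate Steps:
$y{\left(r \right)} = -3$ ($y{\left(r \right)} = -2 - 1 = -3$)
$R{\left(C,A \right)} = \frac{3}{5}$ ($R{\left(C,A \right)} = \frac{\left(-1\right) \left(-3 + 0\right)}{5} = \frac{\left(-1\right) \left(-3\right)}{5} = \frac{1}{5} \cdot 3 = \frac{3}{5}$)
$l{\left(Z \right)} = 12$ ($l{\left(Z \right)} = 9 - -3 = 9 + 3 = 12$)
$\left(l{\left(R{\left(-2,-2 \right)} \right)} + 255\right) K = \left(12 + 255\right) \left(-143\right) = 267 \left(-143\right) = -38181$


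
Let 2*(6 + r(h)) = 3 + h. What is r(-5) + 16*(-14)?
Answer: -231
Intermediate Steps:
r(h) = -9/2 + h/2 (r(h) = -6 + (3 + h)/2 = -6 + (3/2 + h/2) = -9/2 + h/2)
r(-5) + 16*(-14) = (-9/2 + (1/2)*(-5)) + 16*(-14) = (-9/2 - 5/2) - 224 = -7 - 224 = -231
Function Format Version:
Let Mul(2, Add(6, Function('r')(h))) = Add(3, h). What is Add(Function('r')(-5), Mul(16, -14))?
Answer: -231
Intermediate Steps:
Function('r')(h) = Add(Rational(-9, 2), Mul(Rational(1, 2), h)) (Function('r')(h) = Add(-6, Mul(Rational(1, 2), Add(3, h))) = Add(-6, Add(Rational(3, 2), Mul(Rational(1, 2), h))) = Add(Rational(-9, 2), Mul(Rational(1, 2), h)))
Add(Function('r')(-5), Mul(16, -14)) = Add(Add(Rational(-9, 2), Mul(Rational(1, 2), -5)), Mul(16, -14)) = Add(Add(Rational(-9, 2), Rational(-5, 2)), -224) = Add(-7, -224) = -231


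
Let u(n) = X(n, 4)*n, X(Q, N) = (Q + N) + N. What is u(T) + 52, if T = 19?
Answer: 565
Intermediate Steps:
X(Q, N) = Q + 2*N (X(Q, N) = (N + Q) + N = Q + 2*N)
u(n) = n*(8 + n) (u(n) = (n + 2*4)*n = (n + 8)*n = (8 + n)*n = n*(8 + n))
u(T) + 52 = 19*(8 + 19) + 52 = 19*27 + 52 = 513 + 52 = 565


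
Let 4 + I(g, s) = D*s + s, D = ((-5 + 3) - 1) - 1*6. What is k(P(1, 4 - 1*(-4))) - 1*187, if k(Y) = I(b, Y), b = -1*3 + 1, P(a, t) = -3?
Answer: -167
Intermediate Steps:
b = -2 (b = -3 + 1 = -2)
D = -9 (D = (-2 - 1) - 6 = -3 - 6 = -9)
I(g, s) = -4 - 8*s (I(g, s) = -4 + (-9*s + s) = -4 - 8*s)
k(Y) = -4 - 8*Y
k(P(1, 4 - 1*(-4))) - 1*187 = (-4 - 8*(-3)) - 1*187 = (-4 + 24) - 187 = 20 - 187 = -167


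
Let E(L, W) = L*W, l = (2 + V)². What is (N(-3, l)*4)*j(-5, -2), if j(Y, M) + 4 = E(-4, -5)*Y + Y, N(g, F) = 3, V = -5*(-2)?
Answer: -1308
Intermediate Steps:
V = 10
l = 144 (l = (2 + 10)² = 12² = 144)
j(Y, M) = -4 + 21*Y (j(Y, M) = -4 + ((-4*(-5))*Y + Y) = -4 + (20*Y + Y) = -4 + 21*Y)
(N(-3, l)*4)*j(-5, -2) = (3*4)*(-4 + 21*(-5)) = 12*(-4 - 105) = 12*(-109) = -1308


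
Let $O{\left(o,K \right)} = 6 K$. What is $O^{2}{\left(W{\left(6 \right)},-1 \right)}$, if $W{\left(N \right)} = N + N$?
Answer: $36$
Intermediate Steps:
$W{\left(N \right)} = 2 N$
$O^{2}{\left(W{\left(6 \right)},-1 \right)} = \left(6 \left(-1\right)\right)^{2} = \left(-6\right)^{2} = 36$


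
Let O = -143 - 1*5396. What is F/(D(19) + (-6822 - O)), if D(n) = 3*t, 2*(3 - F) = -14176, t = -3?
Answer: -7091/1292 ≈ -5.4884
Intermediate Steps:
F = 7091 (F = 3 - ½*(-14176) = 3 + 7088 = 7091)
O = -5539 (O = -143 - 5396 = -5539)
D(n) = -9 (D(n) = 3*(-3) = -9)
F/(D(19) + (-6822 - O)) = 7091/(-9 + (-6822 - 1*(-5539))) = 7091/(-9 + (-6822 + 5539)) = 7091/(-9 - 1283) = 7091/(-1292) = 7091*(-1/1292) = -7091/1292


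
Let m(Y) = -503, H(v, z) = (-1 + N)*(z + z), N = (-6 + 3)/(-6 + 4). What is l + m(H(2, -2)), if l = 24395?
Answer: 23892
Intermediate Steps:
N = 3/2 (N = -3/(-2) = -3*(-1/2) = 3/2 ≈ 1.5000)
H(v, z) = z (H(v, z) = (-1 + 3/2)*(z + z) = (2*z)/2 = z)
l + m(H(2, -2)) = 24395 - 503 = 23892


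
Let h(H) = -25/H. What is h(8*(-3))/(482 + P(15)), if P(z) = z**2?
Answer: 25/16968 ≈ 0.0014734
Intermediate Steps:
h(8*(-3))/(482 + P(15)) = (-25/(8*(-3)))/(482 + 15**2) = (-25/(-24))/(482 + 225) = -25*(-1/24)/707 = (25/24)*(1/707) = 25/16968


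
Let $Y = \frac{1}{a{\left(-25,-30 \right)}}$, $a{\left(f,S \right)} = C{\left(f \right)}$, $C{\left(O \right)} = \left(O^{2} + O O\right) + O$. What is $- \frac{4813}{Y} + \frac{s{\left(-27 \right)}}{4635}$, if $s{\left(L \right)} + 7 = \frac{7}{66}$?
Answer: $- \frac{360724483441}{61182} \approx -5.8959 \cdot 10^{6}$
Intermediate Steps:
$C{\left(O \right)} = O + 2 O^{2}$ ($C{\left(O \right)} = \left(O^{2} + O^{2}\right) + O = 2 O^{2} + O = O + 2 O^{2}$)
$a{\left(f,S \right)} = f \left(1 + 2 f\right)$
$Y = \frac{1}{1225}$ ($Y = \frac{1}{\left(-25\right) \left(1 + 2 \left(-25\right)\right)} = \frac{1}{\left(-25\right) \left(1 - 50\right)} = \frac{1}{\left(-25\right) \left(-49\right)} = \frac{1}{1225} \approx 0.00081633$)
$s{\left(L \right)} = - \frac{455}{66}$ ($s{\left(L \right)} = -7 + \frac{7}{66} = - \frac{455}{66}$)
$- \frac{4813}{Y} + \frac{s{\left(-27 \right)}}{4635} = - 4813 \frac{1}{\frac{1}{1225}} - \frac{455}{66 \cdot 4635} = \left(-4813\right) 1225 - \frac{91}{61182} = -5895925 - \frac{91}{61182} = - \frac{360724483441}{61182}$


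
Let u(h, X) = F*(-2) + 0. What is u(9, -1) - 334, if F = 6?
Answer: -346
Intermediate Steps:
u(h, X) = -12 (u(h, X) = 6*(-2) + 0 = -12 + 0 = -12)
u(9, -1) - 334 = -12 - 334 = -346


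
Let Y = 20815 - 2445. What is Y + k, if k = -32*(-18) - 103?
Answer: 18843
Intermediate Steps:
Y = 18370
k = 473 (k = 576 - 103 = 473)
Y + k = 18370 + 473 = 18843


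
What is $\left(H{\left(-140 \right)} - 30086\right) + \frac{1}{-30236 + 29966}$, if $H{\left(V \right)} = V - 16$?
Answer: $- \frac{8165341}{270} \approx -30242.0$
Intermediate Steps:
$H{\left(V \right)} = -16 + V$ ($H{\left(V \right)} = V - 16 = -16 + V$)
$\left(H{\left(-140 \right)} - 30086\right) + \frac{1}{-30236 + 29966} = \left(\left(-16 - 140\right) - 30086\right) + \frac{1}{-30236 + 29966} = \left(-156 - 30086\right) + \frac{1}{-270} = -30242 - \frac{1}{270} = - \frac{8165341}{270}$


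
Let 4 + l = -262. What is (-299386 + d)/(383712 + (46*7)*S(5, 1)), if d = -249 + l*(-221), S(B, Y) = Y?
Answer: -34407/54862 ≈ -0.62716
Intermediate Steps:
l = -266 (l = -4 - 262 = -266)
d = 58537 (d = -249 - 266*(-221) = -249 + 58786 = 58537)
(-299386 + d)/(383712 + (46*7)*S(5, 1)) = (-299386 + 58537)/(383712 + (46*7)*1) = -240849/(383712 + 322*1) = -240849/(383712 + 322) = -240849/384034 = -240849*1/384034 = -34407/54862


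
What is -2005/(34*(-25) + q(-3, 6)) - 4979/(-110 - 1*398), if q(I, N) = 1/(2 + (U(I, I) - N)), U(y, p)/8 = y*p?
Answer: 357041941/29361892 ≈ 12.160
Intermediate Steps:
U(y, p) = 8*p*y (U(y, p) = 8*(y*p) = 8*(p*y) = 8*p*y)
q(I, N) = 1/(2 - N + 8*I²) (q(I, N) = 1/(2 + (8*I*I - N)) = 1/(2 + (8*I² - N)) = 1/(2 + (-N + 8*I²)) = 1/(2 - N + 8*I²))
-2005/(34*(-25) + q(-3, 6)) - 4979/(-110 - 1*398) = -2005/(34*(-25) + 1/(2 - 1*6 + 8*(-3)²)) - 4979/(-110 - 1*398) = -2005/(-850 + 1/(2 - 6 + 8*9)) - 4979/(-110 - 398) = -2005/(-850 + 1/(2 - 6 + 72)) - 4979/(-508) = -2005/(-850 + 1/68) - 4979*(-1/508) = -2005/(-850 + 1/68) + 4979/508 = -2005/(-57799/68) + 4979/508 = -2005*(-68/57799) + 4979/508 = 136340/57799 + 4979/508 = 357041941/29361892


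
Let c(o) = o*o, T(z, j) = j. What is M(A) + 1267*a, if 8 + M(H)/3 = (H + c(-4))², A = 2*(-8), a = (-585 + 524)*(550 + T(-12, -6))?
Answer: -42044152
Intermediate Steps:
c(o) = o²
a = -33184 (a = (-585 + 524)*(550 - 6) = -61*544 = -33184)
A = -16
M(H) = -24 + 3*(16 + H)² (M(H) = -24 + 3*(H + (-4)²)² = -24 + 3*(H + 16)² = -24 + 3*(16 + H)²)
M(A) + 1267*a = (-24 + 3*(16 - 16)²) + 1267*(-33184) = (-24 + 3*0²) - 42044128 = (-24 + 3*0) - 42044128 = (-24 + 0) - 42044128 = -24 - 42044128 = -42044152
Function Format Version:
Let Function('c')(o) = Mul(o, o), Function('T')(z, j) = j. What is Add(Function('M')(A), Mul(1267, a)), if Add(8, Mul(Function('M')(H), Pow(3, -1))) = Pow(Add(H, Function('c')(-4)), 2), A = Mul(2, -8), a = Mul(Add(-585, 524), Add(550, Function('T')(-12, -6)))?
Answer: -42044152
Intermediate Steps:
Function('c')(o) = Pow(o, 2)
a = -33184 (a = Mul(Add(-585, 524), Add(550, -6)) = Mul(-61, 544) = -33184)
A = -16
Function('M')(H) = Add(-24, Mul(3, Pow(Add(16, H), 2))) (Function('M')(H) = Add(-24, Mul(3, Pow(Add(H, Pow(-4, 2)), 2))) = Add(-24, Mul(3, Pow(Add(H, 16), 2))) = Add(-24, Mul(3, Pow(Add(16, H), 2))))
Add(Function('M')(A), Mul(1267, a)) = Add(Add(-24, Mul(3, Pow(Add(16, -16), 2))), Mul(1267, -33184)) = Add(Add(-24, Mul(3, Pow(0, 2))), -42044128) = Add(Add(-24, Mul(3, 0)), -42044128) = Add(Add(-24, 0), -42044128) = Add(-24, -42044128) = -42044152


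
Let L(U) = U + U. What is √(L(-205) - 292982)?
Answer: 4*I*√18337 ≈ 541.66*I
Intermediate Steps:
L(U) = 2*U
√(L(-205) - 292982) = √(2*(-205) - 292982) = √(-410 - 292982) = √(-293392) = 4*I*√18337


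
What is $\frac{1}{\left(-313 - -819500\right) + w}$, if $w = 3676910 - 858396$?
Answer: $\frac{1}{3637701} \approx 2.749 \cdot 10^{-7}$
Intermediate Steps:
$w = 2818514$ ($w = 3676910 - 858396 = 2818514$)
$\frac{1}{\left(-313 - -819500\right) + w} = \frac{1}{\left(-313 - -819500\right) + 2818514} = \frac{1}{\left(-313 + 819500\right) + 2818514} = \frac{1}{819187 + 2818514} = \frac{1}{3637701}$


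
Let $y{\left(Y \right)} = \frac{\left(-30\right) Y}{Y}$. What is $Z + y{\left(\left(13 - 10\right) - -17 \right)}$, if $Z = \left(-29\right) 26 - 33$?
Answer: $-817$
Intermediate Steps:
$y{\left(Y \right)} = -30$
$Z = -787$ ($Z = -754 - 33 = -787$)
$Z + y{\left(\left(13 - 10\right) - -17 \right)} = -787 - 30 = -817$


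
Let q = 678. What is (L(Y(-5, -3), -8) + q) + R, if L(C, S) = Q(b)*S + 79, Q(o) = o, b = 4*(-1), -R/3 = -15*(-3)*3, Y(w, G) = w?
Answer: 384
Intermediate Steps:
R = -405 (R = -3*(-15*(-3))*3 = -135*3 = -3*135 = -405)
b = -4
L(C, S) = 79 - 4*S (L(C, S) = -4*S + 79 = 79 - 4*S)
(L(Y(-5, -3), -8) + q) + R = ((79 - 4*(-8)) + 678) - 405 = ((79 + 32) + 678) - 405 = (111 + 678) - 405 = 789 - 405 = 384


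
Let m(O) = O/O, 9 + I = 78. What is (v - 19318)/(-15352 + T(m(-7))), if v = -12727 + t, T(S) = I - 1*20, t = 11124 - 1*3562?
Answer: 8161/5101 ≈ 1.5999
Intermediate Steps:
I = 69 (I = -9 + 78 = 69)
m(O) = 1
t = 7562 (t = 11124 - 3562 = 7562)
T(S) = 49 (T(S) = 69 - 1*20 = 69 - 20 = 49)
v = -5165 (v = -12727 + 7562 = -5165)
(v - 19318)/(-15352 + T(m(-7))) = (-5165 - 19318)/(-15352 + 49) = -24483/(-15303) = -24483*(-1/15303) = 8161/5101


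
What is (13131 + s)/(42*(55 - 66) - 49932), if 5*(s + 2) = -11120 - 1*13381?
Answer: -556/3405 ≈ -0.16329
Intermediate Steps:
s = -24511/5 (s = -2 + (-11120 - 1*13381)/5 = -2 + (-11120 - 13381)/5 = -2 + (1/5)*(-24501) = -2 - 24501/5 = -24511/5 ≈ -4902.2)
(13131 + s)/(42*(55 - 66) - 49932) = (13131 - 24511/5)/(42*(55 - 66) - 49932) = 41144/(5*(42*(-11) - 49932)) = 41144/(5*(-462 - 49932)) = (41144/5)/(-50394) = (41144/5)*(-1/50394) = -556/3405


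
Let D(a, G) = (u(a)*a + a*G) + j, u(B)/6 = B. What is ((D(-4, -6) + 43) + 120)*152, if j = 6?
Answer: 43928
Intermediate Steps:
u(B) = 6*B
D(a, G) = 6 + 6*a**2 + G*a (D(a, G) = ((6*a)*a + a*G) + 6 = (6*a**2 + G*a) + 6 = 6 + 6*a**2 + G*a)
((D(-4, -6) + 43) + 120)*152 = (((6 + 6*(-4)**2 - 6*(-4)) + 43) + 120)*152 = (((6 + 6*16 + 24) + 43) + 120)*152 = (((6 + 96 + 24) + 43) + 120)*152 = ((126 + 43) + 120)*152 = (169 + 120)*152 = 289*152 = 43928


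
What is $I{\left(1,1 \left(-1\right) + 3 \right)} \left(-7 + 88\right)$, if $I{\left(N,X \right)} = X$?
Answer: $162$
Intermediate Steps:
$I{\left(1,1 \left(-1\right) + 3 \right)} \left(-7 + 88\right) = \left(1 \left(-1\right) + 3\right) \left(-7 + 88\right) = \left(-1 + 3\right) 81 = 2 \cdot 81 = 162$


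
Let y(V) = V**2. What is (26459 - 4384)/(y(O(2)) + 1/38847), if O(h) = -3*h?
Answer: 857547525/1398493 ≈ 613.19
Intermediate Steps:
(26459 - 4384)/(y(O(2)) + 1/38847) = (26459 - 4384)/((-3*2)**2 + 1/38847) = 22075/((-6)**2 + 1/38847) = 22075/(36 + 1/38847) = 22075/(1398493/38847) = 22075*(38847/1398493) = 857547525/1398493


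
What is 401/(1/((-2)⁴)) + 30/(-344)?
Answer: 1103537/172 ≈ 6415.9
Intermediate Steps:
401/(1/((-2)⁴)) + 30/(-344) = 401/(1/16) + 30*(-1/344) = 401/(1/16) - 15/172 = 401*16 - 15/172 = 6416 - 15/172 = 1103537/172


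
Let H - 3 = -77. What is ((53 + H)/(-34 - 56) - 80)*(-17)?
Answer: 40681/30 ≈ 1356.0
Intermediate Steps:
H = -74 (H = 3 - 77 = -74)
((53 + H)/(-34 - 56) - 80)*(-17) = ((53 - 74)/(-34 - 56) - 80)*(-17) = (-21/(-90) - 80)*(-17) = (-21*(-1/90) - 80)*(-17) = (7/30 - 80)*(-17) = -2393/30*(-17) = 40681/30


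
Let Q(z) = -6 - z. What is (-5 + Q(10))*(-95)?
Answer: 1995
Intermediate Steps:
(-5 + Q(10))*(-95) = (-5 + (-6 - 1*10))*(-95) = (-5 + (-6 - 10))*(-95) = (-5 - 16)*(-95) = -21*(-95) = 1995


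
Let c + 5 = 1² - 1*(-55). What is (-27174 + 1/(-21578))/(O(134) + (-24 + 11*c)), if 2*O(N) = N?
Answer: -586360573/13033112 ≈ -44.990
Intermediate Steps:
c = 51 (c = -5 + (1² - 1*(-55)) = -5 + (1 + 55) = -5 + 56 = 51)
O(N) = N/2
(-27174 + 1/(-21578))/(O(134) + (-24 + 11*c)) = (-27174 + 1/(-21578))/((½)*134 + (-24 + 11*51)) = (-27174 - 1/21578)/(67 + (-24 + 561)) = -586360573/(21578*(67 + 537)) = -586360573/21578/604 = -586360573/21578*1/604 = -586360573/13033112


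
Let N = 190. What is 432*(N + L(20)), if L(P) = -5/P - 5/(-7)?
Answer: 575964/7 ≈ 82281.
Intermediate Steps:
L(P) = 5/7 - 5/P (L(P) = -5/P - 5*(-⅐) = -5/P + 5/7 = 5/7 - 5/P)
432*(N + L(20)) = 432*(190 + (5/7 - 5/20)) = 432*(190 + (5/7 - 5*1/20)) = 432*(190 + (5/7 - ¼)) = 432*(190 + 13/28) = 432*(5333/28) = 575964/7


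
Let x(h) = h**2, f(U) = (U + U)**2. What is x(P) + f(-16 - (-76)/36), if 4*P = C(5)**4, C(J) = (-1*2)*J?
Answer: 506312500/81 ≈ 6.2508e+6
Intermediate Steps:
C(J) = -2*J
P = 2500 (P = (-2*5)**4/4 = (1/4)*(-10)**4 = (1/4)*10000 = 2500)
f(U) = 4*U**2 (f(U) = (2*U)**2 = 4*U**2)
x(P) + f(-16 - (-76)/36) = 2500**2 + 4*(-16 - (-76)/36)**2 = 6250000 + 4*(-16 - (-76)/36)**2 = 6250000 + 4*(-16 - 1*(-19/9))**2 = 6250000 + 4*(-16 + 19/9)**2 = 6250000 + 4*(-125/9)**2 = 6250000 + 4*(15625/81) = 6250000 + 62500/81 = 506312500/81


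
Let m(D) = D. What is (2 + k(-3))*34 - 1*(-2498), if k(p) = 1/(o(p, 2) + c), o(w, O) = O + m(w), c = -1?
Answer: 2549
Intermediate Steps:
o(w, O) = O + w
k(p) = 1/(1 + p) (k(p) = 1/((2 + p) - 1) = 1/(1 + p))
(2 + k(-3))*34 - 1*(-2498) = (2 + 1/(1 - 3))*34 - 1*(-2498) = (2 + 1/(-2))*34 + 2498 = (2 - ½)*34 + 2498 = (3/2)*34 + 2498 = 51 + 2498 = 2549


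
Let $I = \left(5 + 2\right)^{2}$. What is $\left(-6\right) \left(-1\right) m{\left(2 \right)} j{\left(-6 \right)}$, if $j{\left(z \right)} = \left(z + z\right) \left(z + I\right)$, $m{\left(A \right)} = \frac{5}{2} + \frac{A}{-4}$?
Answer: $-6192$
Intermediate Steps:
$I = 49$ ($I = 7^{2} = 49$)
$m{\left(A \right)} = \frac{5}{2} - \frac{A}{4}$ ($m{\left(A \right)} = 5 \cdot \frac{1}{2} + A \left(- \frac{1}{4}\right) = \frac{5}{2} - \frac{A}{4}$)
$j{\left(z \right)} = 2 z \left(49 + z\right)$ ($j{\left(z \right)} = \left(z + z\right) \left(z + 49\right) = 2 z \left(49 + z\right)$)
$\left(-6\right) \left(-1\right) m{\left(2 \right)} j{\left(-6 \right)} = \left(-6\right) \left(-1\right) \left(\frac{5}{2} - \frac{1}{2}\right) 2 \left(-6\right) \left(49 - 6\right) = 6 \left(\frac{5}{2} - \frac{1}{2}\right) 2 \left(-6\right) 43 = 6 \cdot 2 \left(-516\right) = 12 \left(-516\right) = -6192$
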